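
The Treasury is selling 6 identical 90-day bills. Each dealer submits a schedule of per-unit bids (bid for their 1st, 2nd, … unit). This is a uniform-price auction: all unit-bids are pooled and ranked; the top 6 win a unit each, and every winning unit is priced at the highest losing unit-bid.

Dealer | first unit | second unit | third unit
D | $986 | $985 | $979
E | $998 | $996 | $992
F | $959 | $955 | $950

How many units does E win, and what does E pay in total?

Merging the schedules and taking the best 6: 998 (E-1), 996 (E-2), 992 (E-3), 986 (D-1), 985 (D-2), 979 (D-3)
First bid not allocated: $959.
E wins 3 unit(s) at $959 each.

E: 3 units, pays $2,877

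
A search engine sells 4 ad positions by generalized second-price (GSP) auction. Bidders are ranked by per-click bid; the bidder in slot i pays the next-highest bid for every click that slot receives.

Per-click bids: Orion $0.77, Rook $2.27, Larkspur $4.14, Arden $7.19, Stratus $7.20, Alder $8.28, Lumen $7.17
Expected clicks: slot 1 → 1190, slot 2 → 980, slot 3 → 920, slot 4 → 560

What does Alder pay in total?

Alder pays $8568.00

Ranked by bid: $8.28 (Alder) > $7.20 (Stratus) > $7.19 (Arden) > $7.17 (Lumen) > $4.14 (Larkspur) > …
Alder holds slot 1 → pays next bid $7.20 × 1190 clicks = $8568.00.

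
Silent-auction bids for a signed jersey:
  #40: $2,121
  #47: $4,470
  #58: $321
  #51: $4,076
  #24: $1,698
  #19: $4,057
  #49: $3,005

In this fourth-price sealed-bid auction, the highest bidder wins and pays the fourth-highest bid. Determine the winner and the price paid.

Bids in order: 4,470 (#47) > 4,076 (#51) > 4,057 (#19) > 3,005 (#49) > 2,121 (#40) > 1,698 (#24) > …
#47 wins; payment is bid #4 in the ranking = $3,005.

#47 pays $3,005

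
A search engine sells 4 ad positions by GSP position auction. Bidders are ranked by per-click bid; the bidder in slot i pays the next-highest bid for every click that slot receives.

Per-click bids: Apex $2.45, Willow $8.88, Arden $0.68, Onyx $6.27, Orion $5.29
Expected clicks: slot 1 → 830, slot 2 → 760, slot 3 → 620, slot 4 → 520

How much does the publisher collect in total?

Per-click bids in order: $8.88 (Willow) > $6.27 (Onyx) > $5.29 (Orion) > $2.45 (Apex) > $0.68 (Arden)
Slot 1: Willow pays $6.27 × 830 = $5204.10
Slot 2: Onyx pays $5.29 × 760 = $4020.40
Slot 3: Orion pays $2.45 × 620 = $1519.00
Slot 4: Apex pays $0.68 × 520 = $353.60
Total = $11097.10

Total revenue: $11097.10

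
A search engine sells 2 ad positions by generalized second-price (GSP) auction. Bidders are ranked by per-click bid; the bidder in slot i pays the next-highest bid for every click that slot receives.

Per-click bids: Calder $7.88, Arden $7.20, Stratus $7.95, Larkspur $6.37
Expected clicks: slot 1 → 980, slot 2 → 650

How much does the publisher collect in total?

Sorting advertisers: $7.95 (Stratus) > $7.88 (Calder) > $7.20 (Arden) > …
Slot 1: Stratus pays $7.88 × 980 = $7722.40
Slot 2: Calder pays $7.20 × 650 = $4680.00
Total = $12402.40

Total revenue: $12402.40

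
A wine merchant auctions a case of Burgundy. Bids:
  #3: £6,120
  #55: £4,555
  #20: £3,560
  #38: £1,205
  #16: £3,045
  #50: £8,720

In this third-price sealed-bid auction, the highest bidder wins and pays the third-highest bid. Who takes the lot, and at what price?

Third-price sealed-bid auction: the highest bidder wins and pays the third-highest bid.
Bids ranked: 8,720 (#50) > 6,120 (#3) > 4,555 (#55) > 3,560 (#20) > 3,045 (#16) > 1,205 (#38)
#50 is highest; pays the third-highest bid, £4,555.

#50 pays £4,555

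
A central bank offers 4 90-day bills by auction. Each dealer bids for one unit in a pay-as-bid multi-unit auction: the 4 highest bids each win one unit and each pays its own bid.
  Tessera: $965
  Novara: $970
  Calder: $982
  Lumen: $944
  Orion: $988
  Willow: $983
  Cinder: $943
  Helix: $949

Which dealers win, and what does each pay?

Bids ranked high→low: 988 (Orion), 983 (Willow), 982 (Calder), 970 (Novara), 965 (Tessera), 949 (Helix), …
The 4 highest are Orion, Willow, Calder, Novara.
Each winner pays its own bid: Orion $988, Willow $983, Calder $982, Novara $970.

Orion $988, Willow $983, Calder $982, Novara $970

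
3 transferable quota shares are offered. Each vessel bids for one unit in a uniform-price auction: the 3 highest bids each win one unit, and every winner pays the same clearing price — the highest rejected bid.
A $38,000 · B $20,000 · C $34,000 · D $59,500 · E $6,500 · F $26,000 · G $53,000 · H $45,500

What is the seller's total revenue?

Total revenue: $114,000

Sorting: 59,500 (D), 53,000 (G), 45,500 (H), 38,000 (A), 34,000 (C), …
The 3 highest are D, G, H.
First losing bid is A's $38,000, which sets the uniform price.
Total revenue = 3 × $38,000 = $114,000.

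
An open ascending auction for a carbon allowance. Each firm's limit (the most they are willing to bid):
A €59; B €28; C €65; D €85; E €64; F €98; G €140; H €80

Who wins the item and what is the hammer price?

G wins at €98

Limits ranked: 140 (G) > 98 (F) > 85 (D) > 80 (H) > 65 (C) > 64 (E) > …
F is the last rival to drop out, at €98; G remains and wins at that price.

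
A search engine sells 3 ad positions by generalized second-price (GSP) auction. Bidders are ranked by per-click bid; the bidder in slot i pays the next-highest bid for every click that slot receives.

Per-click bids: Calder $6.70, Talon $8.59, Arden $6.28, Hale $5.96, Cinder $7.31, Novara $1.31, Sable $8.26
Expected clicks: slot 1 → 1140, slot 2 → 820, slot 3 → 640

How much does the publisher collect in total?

Per-click bids in order: $8.59 (Talon) > $8.26 (Sable) > $7.31 (Cinder) > $6.70 (Calder) > …
Slot 1: Talon pays $8.26 × 1140 = $9416.40
Slot 2: Sable pays $7.31 × 820 = $5994.20
Slot 3: Cinder pays $6.70 × 640 = $4288.00
Total = $19698.60

Total revenue: $19698.60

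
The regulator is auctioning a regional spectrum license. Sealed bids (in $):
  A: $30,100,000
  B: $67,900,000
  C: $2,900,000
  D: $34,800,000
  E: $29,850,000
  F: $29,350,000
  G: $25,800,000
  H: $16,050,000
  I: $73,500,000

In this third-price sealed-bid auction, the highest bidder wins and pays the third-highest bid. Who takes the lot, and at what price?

Sorting bids: 73,500,000 (I) > 67,900,000 (B) > 34,800,000 (D) > 30,100,000 (A) > 29,850,000 (E) > 29,350,000 (F) > …
I is highest; pays the third-highest bid, $34,800,000.

I pays $34,800,000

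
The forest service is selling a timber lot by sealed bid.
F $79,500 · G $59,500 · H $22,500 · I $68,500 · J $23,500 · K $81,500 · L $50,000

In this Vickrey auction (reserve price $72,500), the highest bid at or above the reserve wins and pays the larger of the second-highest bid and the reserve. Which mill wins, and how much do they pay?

K pays $79,500

Bids in order: 81,500 (K) > 79,500 (F) > 68,500 (I) > 59,500 (G) > 50,000 (L) > 23,500 (J) > …
K has the top bid at or above the reserve ($81,500).
Second-highest bid $79,500 exceeds the reserve $72,500 → payment $79,500.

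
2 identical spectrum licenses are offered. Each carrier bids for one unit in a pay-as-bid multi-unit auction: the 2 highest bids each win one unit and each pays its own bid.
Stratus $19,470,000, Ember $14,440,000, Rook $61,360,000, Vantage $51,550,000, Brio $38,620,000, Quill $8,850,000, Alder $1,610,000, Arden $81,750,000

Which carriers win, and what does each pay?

Arden $81,750,000, Rook $61,360,000

Sorting: 81,750,000 (Arden), 61,360,000 (Rook), 51,550,000 (Vantage), 38,620,000 (Brio), …
Top 2: Arden, Rook.
Each winner pays its own bid: Arden $81,750,000, Rook $61,360,000.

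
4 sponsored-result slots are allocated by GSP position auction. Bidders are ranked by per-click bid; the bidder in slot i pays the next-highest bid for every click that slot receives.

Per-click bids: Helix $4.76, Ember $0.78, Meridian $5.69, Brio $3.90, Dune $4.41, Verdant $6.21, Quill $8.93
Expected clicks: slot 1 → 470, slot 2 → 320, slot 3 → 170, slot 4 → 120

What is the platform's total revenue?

Total revenue: $6077.90

Sorting advertisers: $8.93 (Quill) > $6.21 (Verdant) > $5.69 (Meridian) > $4.76 (Helix) > $4.41 (Dune) > …
Slot 1: Quill pays $6.21 × 470 = $2918.70
Slot 2: Verdant pays $5.69 × 320 = $1820.80
Slot 3: Meridian pays $4.76 × 170 = $809.20
Slot 4: Helix pays $4.41 × 120 = $529.20
Total = $6077.90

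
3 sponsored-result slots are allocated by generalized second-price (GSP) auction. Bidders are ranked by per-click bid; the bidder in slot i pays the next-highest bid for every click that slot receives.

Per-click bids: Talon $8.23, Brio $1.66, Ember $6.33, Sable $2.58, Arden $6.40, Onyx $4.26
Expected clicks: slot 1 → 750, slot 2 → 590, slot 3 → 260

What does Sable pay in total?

Ranked by bid: $8.23 (Talon) > $6.40 (Arden) > $6.33 (Ember) > $4.26 (Onyx) > …
Sable ranks below slot 3 → no slot, pays nothing.

Sable pays $0.00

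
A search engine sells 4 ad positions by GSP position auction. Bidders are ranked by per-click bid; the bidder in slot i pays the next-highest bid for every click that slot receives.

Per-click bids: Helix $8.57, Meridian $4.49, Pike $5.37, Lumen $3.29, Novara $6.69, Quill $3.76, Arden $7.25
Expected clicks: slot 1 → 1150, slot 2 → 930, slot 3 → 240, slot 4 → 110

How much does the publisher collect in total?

Total revenue: $16341.90

Sorting advertisers: $8.57 (Helix) > $7.25 (Arden) > $6.69 (Novara) > $5.37 (Pike) > $4.49 (Meridian) > …
Slot 1: Helix pays $7.25 × 1150 = $8337.50
Slot 2: Arden pays $6.69 × 930 = $6221.70
Slot 3: Novara pays $5.37 × 240 = $1288.80
Slot 4: Pike pays $4.49 × 110 = $493.90
Total = $16341.90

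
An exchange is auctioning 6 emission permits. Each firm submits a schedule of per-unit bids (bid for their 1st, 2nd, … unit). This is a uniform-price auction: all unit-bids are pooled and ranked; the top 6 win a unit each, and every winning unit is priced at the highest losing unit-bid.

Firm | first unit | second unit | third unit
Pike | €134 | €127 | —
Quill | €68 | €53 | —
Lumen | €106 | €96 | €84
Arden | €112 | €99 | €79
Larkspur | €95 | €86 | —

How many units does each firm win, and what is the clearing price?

Arden 2, Lumen 2, Pike 2; clearing price €95

Merging the schedules and taking the best 6: 134 (Pike-1), 127 (Pike-2), 112 (Arden-1), 106 (Lumen-1), 99 (Arden-2), 96 (Lumen-2)
Highest rejected unit-bid = €95.
Allocation: Arden 2, Lumen 2, Pike 2.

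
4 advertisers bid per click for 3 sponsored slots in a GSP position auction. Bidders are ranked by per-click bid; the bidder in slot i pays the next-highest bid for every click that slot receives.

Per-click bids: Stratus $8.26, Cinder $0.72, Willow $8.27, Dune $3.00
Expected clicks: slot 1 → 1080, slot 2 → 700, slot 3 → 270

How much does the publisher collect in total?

Total revenue: $11215.20

Sorting advertisers: $8.27 (Willow) > $8.26 (Stratus) > $3.00 (Dune) > $0.72 (Cinder)
Slot 1: Willow pays $8.26 × 1080 = $8920.80
Slot 2: Stratus pays $3.00 × 700 = $2100.00
Slot 3: Dune pays $0.72 × 270 = $194.40
Total = $11215.20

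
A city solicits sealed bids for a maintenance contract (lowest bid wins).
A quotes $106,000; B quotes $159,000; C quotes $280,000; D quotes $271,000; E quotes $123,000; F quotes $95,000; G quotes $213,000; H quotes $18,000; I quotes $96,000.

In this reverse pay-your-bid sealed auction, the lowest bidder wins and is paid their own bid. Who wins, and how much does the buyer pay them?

Bids in order: 18,000 (H) < 95,000 (F) < 96,000 (I) < 106,000 (A) < 123,000 (E) < 159,000 (B) < …
First-price: H is paid what they bid, $18,000.

H is paid $18,000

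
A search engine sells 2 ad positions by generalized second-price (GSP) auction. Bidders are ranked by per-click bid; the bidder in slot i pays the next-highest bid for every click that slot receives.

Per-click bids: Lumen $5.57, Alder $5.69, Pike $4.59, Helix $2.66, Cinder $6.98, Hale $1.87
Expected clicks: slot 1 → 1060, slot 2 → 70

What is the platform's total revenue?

Total revenue: $6421.30

Per-click bids in order: $6.98 (Cinder) > $5.69 (Alder) > $5.57 (Lumen) > …
Slot 1: Cinder pays $5.69 × 1060 = $6031.40
Slot 2: Alder pays $5.57 × 70 = $389.90
Total = $6421.30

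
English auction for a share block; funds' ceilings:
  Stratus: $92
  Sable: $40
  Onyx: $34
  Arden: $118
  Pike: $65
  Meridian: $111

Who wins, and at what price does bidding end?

Arden wins at $111

Limits in order: 118 (Arden) > 111 (Meridian) > 92 (Stratus) > 65 (Pike) > 40 (Sable) > 34 (Onyx)
Once the price passes $111, only Arden is left; the hammer falls at Meridian's limit of $111.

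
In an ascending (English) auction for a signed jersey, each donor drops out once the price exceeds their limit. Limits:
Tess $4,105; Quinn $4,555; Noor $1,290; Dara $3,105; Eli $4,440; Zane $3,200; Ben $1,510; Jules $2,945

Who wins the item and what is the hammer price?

Quinn wins at $4,440

Limits in order: 4,555 (Quinn) > 4,440 (Eli) > 4,105 (Tess) > 3,200 (Zane) > 3,105 (Dara) > 2,945 (Jules) > …
Bidding ends when Eli exits at $4,440; Quinn takes it.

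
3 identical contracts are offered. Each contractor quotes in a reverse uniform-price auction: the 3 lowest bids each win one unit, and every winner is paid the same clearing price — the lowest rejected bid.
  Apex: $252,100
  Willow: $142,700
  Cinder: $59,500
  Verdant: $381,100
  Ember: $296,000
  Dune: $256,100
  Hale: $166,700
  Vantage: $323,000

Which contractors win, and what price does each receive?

Cinder, Willow, Hale; each is paid $252,100

Ordering the bids: 59,500 (Cinder), 142,700 (Willow), 166,700 (Hale), 252,100 (Apex), 256,100 (Dune), …
Lowest 3: Cinder, Willow, Hale.
Clearing price = lowest rejected bid = $252,100.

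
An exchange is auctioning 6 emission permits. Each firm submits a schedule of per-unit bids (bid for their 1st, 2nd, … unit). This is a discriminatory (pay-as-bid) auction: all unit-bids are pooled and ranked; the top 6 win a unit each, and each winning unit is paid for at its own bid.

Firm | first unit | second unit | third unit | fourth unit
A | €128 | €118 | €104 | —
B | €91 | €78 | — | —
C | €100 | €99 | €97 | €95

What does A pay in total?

Merging the schedules and taking the best 6: 128 (A-1), 118 (A-2), 104 (A-3), 100 (C-1), 99 (C-2), 97 (C-3)
Next rejected bid: €95 (not a price — pay-as-bid).
A's winning unit-bids: 128 + 118 + 104 = €350.

A pays €350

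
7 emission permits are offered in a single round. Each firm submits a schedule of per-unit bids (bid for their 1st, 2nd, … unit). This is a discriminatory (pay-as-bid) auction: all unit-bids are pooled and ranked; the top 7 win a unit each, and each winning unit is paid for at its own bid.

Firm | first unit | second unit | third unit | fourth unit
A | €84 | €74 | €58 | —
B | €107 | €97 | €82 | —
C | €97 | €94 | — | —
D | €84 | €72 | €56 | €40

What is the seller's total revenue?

Merging the schedules and taking the best 7: 107 (B-1), 97 (B-2), 97 (C-1), 94 (C-2), 84 (A-1), 84 (D-1), 82 (B-3)
Next rejected bid: €74 (not a price — pay-as-bid).
Each winning unit pays its own bid.
Revenue = 107 + 97 + 97 + 94 + 84 + 84 + 82 = €645.

Total revenue: €645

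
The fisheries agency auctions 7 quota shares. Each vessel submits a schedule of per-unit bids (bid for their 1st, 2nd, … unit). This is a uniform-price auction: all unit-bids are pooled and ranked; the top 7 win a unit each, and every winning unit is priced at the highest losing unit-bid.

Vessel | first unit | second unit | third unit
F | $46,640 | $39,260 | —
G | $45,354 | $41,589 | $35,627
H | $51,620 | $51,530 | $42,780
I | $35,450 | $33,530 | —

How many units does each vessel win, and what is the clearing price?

All unit-bids, highest first — top 7: 51,620 (H-1), 51,530 (H-2), 46,640 (F-1), 45,354 (G-1), 42,780 (H-3), 41,589 (G-2), 39,260 (F-2)
Highest rejected unit-bid = $35,627.
Allocation: F 2, G 2, H 3.

F 2, G 2, H 3; clearing price $35,627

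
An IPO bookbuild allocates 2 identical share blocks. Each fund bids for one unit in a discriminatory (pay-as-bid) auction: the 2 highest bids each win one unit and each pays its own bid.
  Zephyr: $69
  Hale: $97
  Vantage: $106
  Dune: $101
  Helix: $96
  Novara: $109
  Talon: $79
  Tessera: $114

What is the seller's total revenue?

Ordering the bids: 114 (Tessera), 109 (Novara), 106 (Vantage), 101 (Dune), …
The 2 highest are Tessera, Novara.
Total revenue = 114 + 109 = $223.

Total revenue: $223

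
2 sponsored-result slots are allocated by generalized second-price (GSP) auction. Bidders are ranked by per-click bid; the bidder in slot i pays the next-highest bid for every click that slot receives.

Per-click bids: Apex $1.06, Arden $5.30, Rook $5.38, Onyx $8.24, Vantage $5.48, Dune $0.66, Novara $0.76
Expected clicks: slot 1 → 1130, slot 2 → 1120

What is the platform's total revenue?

Per-click bids in order: $8.24 (Onyx) > $5.48 (Vantage) > $5.38 (Rook) > …
Slot 1: Onyx pays $5.48 × 1130 = $6192.40
Slot 2: Vantage pays $5.38 × 1120 = $6025.60
Total = $12218.00

Total revenue: $12218.00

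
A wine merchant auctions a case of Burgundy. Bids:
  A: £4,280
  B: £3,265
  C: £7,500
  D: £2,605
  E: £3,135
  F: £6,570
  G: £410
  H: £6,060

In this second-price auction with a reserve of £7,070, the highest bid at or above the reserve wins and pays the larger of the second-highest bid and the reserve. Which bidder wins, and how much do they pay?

C pays £7,070

Sorting bids: 7,500 (C) > 6,570 (F) > 6,060 (H) > 4,280 (A) > 3,265 (B) > 3,135 (E) > …
Highest eligible bid: C at £7,500.
Second-highest bid £6,570 is below the reserve £7,070, so the reserve binds → payment £7,070.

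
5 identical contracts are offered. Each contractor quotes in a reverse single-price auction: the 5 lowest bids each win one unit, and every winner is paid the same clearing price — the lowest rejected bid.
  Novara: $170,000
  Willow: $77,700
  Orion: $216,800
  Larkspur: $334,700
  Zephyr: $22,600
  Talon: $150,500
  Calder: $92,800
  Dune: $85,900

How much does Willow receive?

Willow is paid $170,000

Bids ranked low→high: 22,600 (Zephyr), 77,700 (Willow), 85,900 (Dune), 92,800 (Calder), 150,500 (Talon), 170,000 (Novara), 216,800 (Orion), …
Winners (5 units): Zephyr, Willow, Dune, Calder, Talon.
Clearing price = lowest rejected bid = $170,000.
Willow wins → is paid $170,000.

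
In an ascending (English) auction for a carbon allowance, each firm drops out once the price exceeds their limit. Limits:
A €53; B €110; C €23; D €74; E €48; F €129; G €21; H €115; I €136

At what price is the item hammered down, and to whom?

I wins at €129

Rule: the price rises until one bidder remains; the winner pays the price at which the last rival dropped out.
Limits in order: 136 (I) > 129 (F) > 115 (H) > 110 (B) > 74 (D) > 53 (A) > …
F is the last rival to drop out, at €129; I remains and wins at that price.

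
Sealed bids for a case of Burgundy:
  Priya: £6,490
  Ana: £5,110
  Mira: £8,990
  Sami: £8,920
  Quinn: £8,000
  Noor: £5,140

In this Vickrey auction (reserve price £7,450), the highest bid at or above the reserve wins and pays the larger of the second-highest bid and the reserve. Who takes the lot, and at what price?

Bids ranked: 8,990 (Mira) > 8,920 (Sami) > 8,000 (Quinn) > 6,490 (Priya) > 5,140 (Noor) > 5,110 (Ana)
Mira has the top bid at or above the reserve (£8,990).
Second-highest bid £8,920 exceeds the reserve £7,450 → payment £8,920.

Mira pays £8,920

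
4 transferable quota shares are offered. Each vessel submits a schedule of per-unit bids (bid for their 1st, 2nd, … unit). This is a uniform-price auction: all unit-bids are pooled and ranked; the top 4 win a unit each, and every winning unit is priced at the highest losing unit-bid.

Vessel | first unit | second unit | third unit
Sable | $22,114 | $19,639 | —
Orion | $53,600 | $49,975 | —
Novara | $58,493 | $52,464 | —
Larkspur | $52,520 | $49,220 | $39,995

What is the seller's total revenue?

Total revenue: $199,900

Pooled unit-bids ranked (top 4): 58,493 (Novara-1), 53,600 (Orion-1), 52,520 (Larkspur-1), 52,464 (Novara-2)
First bid not allocated: $49,975.
Allocation: Larkspur 1, Novara 2, Orion 1. Every unit priced at $49,975.
Revenue = 4 × 49,975 = $199,900.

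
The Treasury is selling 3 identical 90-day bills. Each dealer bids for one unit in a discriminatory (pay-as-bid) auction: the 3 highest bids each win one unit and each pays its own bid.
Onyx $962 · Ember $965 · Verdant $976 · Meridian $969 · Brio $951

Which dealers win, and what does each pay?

Ordering the bids: 976 (Verdant), 969 (Meridian), 965 (Ember), 962 (Onyx), 951 (Brio)
The 3 highest are Verdant, Meridian, Ember.
Each winner pays its own bid: Verdant $976, Meridian $969, Ember $965.

Verdant $976, Meridian $969, Ember $965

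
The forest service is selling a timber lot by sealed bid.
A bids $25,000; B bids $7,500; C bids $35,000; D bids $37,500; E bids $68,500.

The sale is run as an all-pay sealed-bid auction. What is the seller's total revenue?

Total revenue: $173,500

Sorting bids: 68,500 (E) > 37,500 (D) > 35,000 (C) > 25,000 (A) > 7,500 (B)
E wins with the top bid; all bids are sunk regardless.
Every bidder forfeits their bid regardless of winning.
Revenue = 25,000 + 7,500 + 35,000 + 37,500 + 68,500 = $173,500.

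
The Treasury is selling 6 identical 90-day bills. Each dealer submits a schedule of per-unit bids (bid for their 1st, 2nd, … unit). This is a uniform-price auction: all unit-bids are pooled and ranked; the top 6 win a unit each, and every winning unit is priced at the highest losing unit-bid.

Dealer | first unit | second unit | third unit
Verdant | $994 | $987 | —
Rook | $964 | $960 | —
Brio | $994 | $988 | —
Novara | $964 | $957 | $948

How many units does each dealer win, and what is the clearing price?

Brio 2, Novara 1, Rook 1, Verdant 2; clearing price $960

Pooled unit-bids ranked (top 6): 994 (Verdant-1), 994 (Brio-1), 988 (Brio-2), 987 (Verdant-2), 964 (Rook-1), 964 (Novara-1)
First bid not allocated: $960.
Allocation: Brio 2, Novara 1, Rook 1, Verdant 2.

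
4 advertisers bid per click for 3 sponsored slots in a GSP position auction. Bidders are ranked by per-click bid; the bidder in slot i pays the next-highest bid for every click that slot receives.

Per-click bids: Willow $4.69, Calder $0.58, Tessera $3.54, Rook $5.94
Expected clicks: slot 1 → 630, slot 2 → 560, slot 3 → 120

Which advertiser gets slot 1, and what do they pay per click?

Rook; $4.69 per click

Per-click bids in order: $5.94 (Rook) > $4.69 (Willow) > $3.54 (Tessera) > $0.58 (Calder)
Slot 1 goes to the first-ranked bidder, Rook, who pays the next bid down: $4.69/click.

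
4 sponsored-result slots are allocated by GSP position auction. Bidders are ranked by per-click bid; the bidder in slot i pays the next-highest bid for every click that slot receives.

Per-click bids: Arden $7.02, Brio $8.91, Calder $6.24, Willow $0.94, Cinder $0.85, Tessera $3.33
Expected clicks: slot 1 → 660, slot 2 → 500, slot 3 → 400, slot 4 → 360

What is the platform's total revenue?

Total revenue: $9423.60

Sorting advertisers: $8.91 (Brio) > $7.02 (Arden) > $6.24 (Calder) > $3.33 (Tessera) > $0.94 (Willow) > …
Slot 1: Brio pays $7.02 × 660 = $4633.20
Slot 2: Arden pays $6.24 × 500 = $3120.00
Slot 3: Calder pays $3.33 × 400 = $1332.00
Slot 4: Tessera pays $0.94 × 360 = $338.40
Total = $9423.60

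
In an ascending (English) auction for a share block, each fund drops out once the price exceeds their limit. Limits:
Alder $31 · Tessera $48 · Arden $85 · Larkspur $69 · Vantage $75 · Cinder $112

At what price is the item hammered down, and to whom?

Limits in order: 112 (Cinder) > 85 (Arden) > 75 (Vantage) > 69 (Larkspur) > 48 (Tessera) > 31 (Alder)
Once the price passes $85, only Cinder is left; the hammer falls at Arden's limit of $85.

Cinder wins at $85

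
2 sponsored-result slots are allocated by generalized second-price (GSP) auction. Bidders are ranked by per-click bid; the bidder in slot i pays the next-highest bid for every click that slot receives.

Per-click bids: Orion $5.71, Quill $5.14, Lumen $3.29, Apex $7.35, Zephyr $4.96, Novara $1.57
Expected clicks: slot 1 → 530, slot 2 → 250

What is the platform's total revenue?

Total revenue: $4311.30

Ranked by bid: $7.35 (Apex) > $5.71 (Orion) > $5.14 (Quill) > …
Slot 1: Apex pays $5.71 × 530 = $3026.30
Slot 2: Orion pays $5.14 × 250 = $1285.00
Total = $4311.30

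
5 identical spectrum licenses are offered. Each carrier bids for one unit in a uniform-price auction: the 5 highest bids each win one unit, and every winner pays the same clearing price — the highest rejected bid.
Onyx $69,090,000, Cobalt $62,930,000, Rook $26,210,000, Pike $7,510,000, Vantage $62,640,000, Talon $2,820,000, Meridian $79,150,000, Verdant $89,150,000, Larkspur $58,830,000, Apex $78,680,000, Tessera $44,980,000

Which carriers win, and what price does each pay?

Bids ranked high→low: 89,150,000 (Verdant), 79,150,000 (Meridian), 78,680,000 (Apex), 69,090,000 (Onyx), 62,930,000 (Cobalt), 62,640,000 (Vantage), 58,830,000 (Larkspur), …
Top 5: Verdant, Meridian, Apex, Onyx, Cobalt.
Highest unsuccessful bid: $62,640,000 → clearing price.

Verdant, Meridian, Apex, Onyx, Cobalt; each pays $62,640,000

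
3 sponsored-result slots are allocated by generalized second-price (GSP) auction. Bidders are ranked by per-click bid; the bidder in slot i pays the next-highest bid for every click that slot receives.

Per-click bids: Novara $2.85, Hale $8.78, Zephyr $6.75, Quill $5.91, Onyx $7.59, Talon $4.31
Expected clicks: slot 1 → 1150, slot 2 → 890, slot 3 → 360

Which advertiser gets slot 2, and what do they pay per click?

Per-click bids in order: $8.78 (Hale) > $7.59 (Onyx) > $6.75 (Zephyr) > $5.91 (Quill) > …
Slot 2 goes to the second-ranked bidder, Onyx, who pays the next bid down: $6.75/click.

Onyx; $6.75 per click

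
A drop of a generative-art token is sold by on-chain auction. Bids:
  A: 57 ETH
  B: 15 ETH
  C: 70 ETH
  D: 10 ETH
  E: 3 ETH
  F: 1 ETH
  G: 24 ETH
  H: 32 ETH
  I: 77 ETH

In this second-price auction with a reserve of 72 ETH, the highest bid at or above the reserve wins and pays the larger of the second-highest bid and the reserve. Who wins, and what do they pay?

I pays 72 ETH

Sorting bids: 77 (I) > 70 (C) > 57 (A) > 32 (H) > 24 (G) > 15 (B) > …
I has the top bid at or above the reserve (77 ETH).
max(second-highest 70 ETH, reserve 72 ETH) = 72 ETH.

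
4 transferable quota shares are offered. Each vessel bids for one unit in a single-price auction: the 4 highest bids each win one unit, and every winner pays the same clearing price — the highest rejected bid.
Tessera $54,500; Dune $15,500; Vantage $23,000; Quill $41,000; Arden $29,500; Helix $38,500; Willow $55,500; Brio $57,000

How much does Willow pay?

Ordering the bids: 57,000 (Brio), 55,500 (Willow), 54,500 (Tessera), 41,000 (Quill), 38,500 (Helix), 29,500 (Arden), …
Top 4: Brio, Willow, Tessera, Quill.
Highest unsuccessful bid: $38,500 → clearing price.
Willow wins → pays $38,500.

Willow pays $38,500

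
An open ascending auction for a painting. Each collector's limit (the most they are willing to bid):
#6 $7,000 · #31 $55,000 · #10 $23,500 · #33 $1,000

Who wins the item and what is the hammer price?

#31 wins at $23,500

Rule: the price rises until one bidder remains; the winner pays the price at which the last rival dropped out.
Limits ranked: 55,000 (#31) > 23,500 (#10) > 7,000 (#6) > 1,000 (#33)
Once the price passes $23,500, only #31 is left; the hammer falls at #10's limit of $23,500.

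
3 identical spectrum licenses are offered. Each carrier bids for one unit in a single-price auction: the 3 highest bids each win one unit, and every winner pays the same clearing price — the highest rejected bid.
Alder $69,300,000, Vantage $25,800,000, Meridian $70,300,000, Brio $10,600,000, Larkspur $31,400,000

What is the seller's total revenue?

Total revenue: $77,400,000

Sorting: 70,300,000 (Meridian), 69,300,000 (Alder), 31,400,000 (Larkspur), 25,800,000 (Vantage), 10,600,000 (Brio)
The 3 highest are Meridian, Alder, Larkspur.
Highest unsuccessful bid: $25,800,000 → clearing price.
Total revenue = 3 × $25,800,000 = $77,400,000.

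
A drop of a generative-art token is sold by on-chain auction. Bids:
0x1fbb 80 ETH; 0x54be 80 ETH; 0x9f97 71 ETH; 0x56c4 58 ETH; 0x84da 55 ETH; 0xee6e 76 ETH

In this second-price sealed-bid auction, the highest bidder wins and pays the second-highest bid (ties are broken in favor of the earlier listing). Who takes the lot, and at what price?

Bids in order: 80 (0x1fbb) > 80 (0x54be) > 76 (0xee6e) > 71 (0x9f97) > 58 (0x56c4) > 55 (0x84da)
Tie at 80 ETH → 0x1fbb wins by tie-break.
0x1fbb wins with the highest bid; price is set by the runner-up at 80 ETH.

0x1fbb pays 80 ETH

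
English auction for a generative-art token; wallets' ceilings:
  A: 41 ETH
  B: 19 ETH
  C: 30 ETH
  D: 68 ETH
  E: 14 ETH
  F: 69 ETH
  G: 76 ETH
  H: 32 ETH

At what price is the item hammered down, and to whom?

G wins at 69 ETH

Limits in order: 76 (G) > 69 (F) > 68 (D) > 41 (A) > 32 (H) > 30 (C) > …
Once the price passes 69 ETH, only G is left; the hammer falls at F's limit of 69 ETH.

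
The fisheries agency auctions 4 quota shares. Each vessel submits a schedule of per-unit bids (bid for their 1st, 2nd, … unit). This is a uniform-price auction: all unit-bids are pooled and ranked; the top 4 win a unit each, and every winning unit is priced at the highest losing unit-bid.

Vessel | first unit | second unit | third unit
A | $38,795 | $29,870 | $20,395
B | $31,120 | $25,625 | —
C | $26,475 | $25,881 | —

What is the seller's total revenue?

Total revenue: $103,524

Pooled unit-bids ranked (top 4): 38,795 (A-1), 31,120 (B-1), 29,870 (A-2), 26,475 (C-1)
Highest rejected unit-bid = $25,881.
Allocation: A 2, B 1, C 1. Every unit priced at $25,881.
Revenue = 4 × 25,881 = $103,524.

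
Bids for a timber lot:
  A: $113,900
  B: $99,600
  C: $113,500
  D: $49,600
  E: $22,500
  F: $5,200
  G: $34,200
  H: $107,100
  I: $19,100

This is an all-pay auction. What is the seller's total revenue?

Bids ranked: 113,900 (A) > 113,500 (C) > 107,100 (H) > 99,600 (B) > 49,600 (D) > 34,200 (G) > …
Every bidder forfeits their bid regardless of winning.
Revenue = 113,900 + 99,600 + 113,500 + 49,600 + 22,500 + 5,200 + 34,200 + 107,100 + 19,100 = $564,700.

Total revenue: $564,700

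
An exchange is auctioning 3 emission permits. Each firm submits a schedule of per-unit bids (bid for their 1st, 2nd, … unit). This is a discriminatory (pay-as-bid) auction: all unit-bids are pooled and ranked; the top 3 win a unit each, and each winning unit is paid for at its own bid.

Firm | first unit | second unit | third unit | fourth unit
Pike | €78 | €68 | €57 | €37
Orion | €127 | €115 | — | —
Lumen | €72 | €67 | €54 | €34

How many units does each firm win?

Merging the schedules and taking the best 3: 127 (Orion-1), 115 (Orion-2), 78 (Pike-1)
Next rejected bid: €72 (not a price — pay-as-bid).
Allocation: Orion 2, Pike 1.

Orion 2, Pike 1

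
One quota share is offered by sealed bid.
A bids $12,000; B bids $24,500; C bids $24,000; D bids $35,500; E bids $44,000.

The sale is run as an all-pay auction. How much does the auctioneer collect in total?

Total revenue: $140,000

Bids ranked: 44,000 (E) > 35,500 (D) > 24,500 (B) > 24,000 (C) > 12,000 (A)
Every bidder forfeits their bid regardless of winning.
Revenue = 12,000 + 24,500 + 24,000 + 35,500 + 44,000 = $140,000.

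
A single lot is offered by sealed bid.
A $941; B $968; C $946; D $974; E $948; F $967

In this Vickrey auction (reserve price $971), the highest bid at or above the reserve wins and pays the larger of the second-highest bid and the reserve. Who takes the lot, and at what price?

D pays $971

Sorting bids: 974 (D) > 968 (B) > 967 (F) > 948 (E) > 946 (C) > 941 (A)
Highest eligible bid: D at $974.
max(second-highest $968, reserve $971) = $971.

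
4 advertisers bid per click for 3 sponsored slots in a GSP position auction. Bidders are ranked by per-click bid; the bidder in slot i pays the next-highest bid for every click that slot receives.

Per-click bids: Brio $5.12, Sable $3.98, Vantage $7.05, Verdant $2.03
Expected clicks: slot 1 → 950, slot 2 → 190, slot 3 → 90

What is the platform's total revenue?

Total revenue: $5802.90

Per-click bids in order: $7.05 (Vantage) > $5.12 (Brio) > $3.98 (Sable) > $2.03 (Verdant)
Slot 1: Vantage pays $5.12 × 950 = $4864.00
Slot 2: Brio pays $3.98 × 190 = $756.20
Slot 3: Sable pays $2.03 × 90 = $182.70
Total = $5802.90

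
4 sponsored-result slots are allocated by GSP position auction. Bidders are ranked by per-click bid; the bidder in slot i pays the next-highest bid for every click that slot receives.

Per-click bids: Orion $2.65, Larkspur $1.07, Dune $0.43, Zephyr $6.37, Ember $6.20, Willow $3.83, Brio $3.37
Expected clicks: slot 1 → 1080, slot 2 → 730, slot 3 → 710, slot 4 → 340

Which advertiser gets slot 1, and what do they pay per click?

Ranked by bid: $6.37 (Zephyr) > $6.20 (Ember) > $3.83 (Willow) > $3.37 (Brio) > $2.65 (Orion) > …
Slot 1 goes to the first-ranked bidder, Zephyr, who pays the next bid down: $6.20/click.

Zephyr; $6.20 per click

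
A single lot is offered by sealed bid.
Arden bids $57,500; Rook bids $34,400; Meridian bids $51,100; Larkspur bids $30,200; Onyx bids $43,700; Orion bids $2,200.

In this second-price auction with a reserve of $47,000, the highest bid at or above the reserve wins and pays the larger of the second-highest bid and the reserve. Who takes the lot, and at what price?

Sorting bids: 57,500 (Arden) > 51,100 (Meridian) > 43,700 (Onyx) > 34,400 (Rook) > 30,200 (Larkspur) > 2,200 (Orion)
Arden has the top bid at or above the reserve ($57,500).
max(second-highest $51,100, reserve $47,000) = $51,100; the reserve does not bind.

Arden pays $51,100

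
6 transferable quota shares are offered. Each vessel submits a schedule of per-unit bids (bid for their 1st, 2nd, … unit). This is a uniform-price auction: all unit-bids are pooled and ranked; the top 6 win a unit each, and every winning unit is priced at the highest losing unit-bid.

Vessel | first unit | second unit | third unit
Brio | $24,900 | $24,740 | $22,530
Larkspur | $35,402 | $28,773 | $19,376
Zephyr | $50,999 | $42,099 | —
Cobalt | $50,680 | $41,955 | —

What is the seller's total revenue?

Total revenue: $149,400

Merging the schedules and taking the best 6: 50,999 (Zephyr-1), 50,680 (Cobalt-1), 42,099 (Zephyr-2), 41,955 (Cobalt-2), 35,402 (Larkspur-1), 28,773 (Larkspur-2)
Highest rejected unit-bid = $24,900.
Allocation: Cobalt 2, Larkspur 2, Zephyr 2. Every unit priced at $24,900.
Revenue = 6 × 24,900 = $149,400.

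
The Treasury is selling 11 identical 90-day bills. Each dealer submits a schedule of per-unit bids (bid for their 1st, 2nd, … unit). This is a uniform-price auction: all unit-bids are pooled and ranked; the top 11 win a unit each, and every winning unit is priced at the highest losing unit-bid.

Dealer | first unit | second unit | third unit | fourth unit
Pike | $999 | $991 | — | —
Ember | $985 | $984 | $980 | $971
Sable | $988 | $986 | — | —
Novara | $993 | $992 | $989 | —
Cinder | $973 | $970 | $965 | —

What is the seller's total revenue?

Pooled unit-bids ranked (top 11): 999 (Pike-1), 993 (Novara-1), 992 (Novara-2), 991 (Pike-2), 989 (Novara-3), 988 (Sable-1), 986 (Sable-2), 985 (Ember-1), 984 (Ember-2), 980 (Ember-3), 973 (Cinder-1)
First bid not allocated: $971.
Allocation: Cinder 1, Ember 3, Novara 3, Pike 2, Sable 2. Every unit priced at $971.
Revenue = 11 × 971 = $10,681.

Total revenue: $10,681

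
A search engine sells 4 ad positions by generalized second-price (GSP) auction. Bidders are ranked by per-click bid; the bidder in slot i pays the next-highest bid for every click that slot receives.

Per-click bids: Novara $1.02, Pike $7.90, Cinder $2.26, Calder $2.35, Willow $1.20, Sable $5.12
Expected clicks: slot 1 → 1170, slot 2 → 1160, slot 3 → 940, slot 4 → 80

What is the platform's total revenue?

Total revenue: $10936.80

Per-click bids in order: $7.90 (Pike) > $5.12 (Sable) > $2.35 (Calder) > $2.26 (Cinder) > $1.20 (Willow) > …
Slot 1: Pike pays $5.12 × 1170 = $5990.40
Slot 2: Sable pays $2.35 × 1160 = $2726.00
Slot 3: Calder pays $2.26 × 940 = $2124.40
Slot 4: Cinder pays $1.20 × 80 = $96.00
Total = $10936.80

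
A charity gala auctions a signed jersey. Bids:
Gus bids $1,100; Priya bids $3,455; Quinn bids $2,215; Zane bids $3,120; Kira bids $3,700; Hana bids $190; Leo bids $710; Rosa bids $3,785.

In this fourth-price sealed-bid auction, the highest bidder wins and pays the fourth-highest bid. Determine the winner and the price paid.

Sorting bids: 3,785 (Rosa) > 3,700 (Kira) > 3,455 (Priya) > 3,120 (Zane) > 2,215 (Quinn) > 1,100 (Gus) > …
Rosa is highest; pays the fourth-highest bid, $3,120.

Rosa pays $3,120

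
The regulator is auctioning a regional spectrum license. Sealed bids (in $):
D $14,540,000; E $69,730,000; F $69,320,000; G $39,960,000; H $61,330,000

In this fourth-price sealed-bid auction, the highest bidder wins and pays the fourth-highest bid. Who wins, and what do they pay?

Bids ranked: 69,730,000 (E) > 69,320,000 (F) > 61,330,000 (H) > 39,960,000 (G) > 14,540,000 (D)
E is highest; pays the fourth-highest bid, $39,960,000.

E pays $39,960,000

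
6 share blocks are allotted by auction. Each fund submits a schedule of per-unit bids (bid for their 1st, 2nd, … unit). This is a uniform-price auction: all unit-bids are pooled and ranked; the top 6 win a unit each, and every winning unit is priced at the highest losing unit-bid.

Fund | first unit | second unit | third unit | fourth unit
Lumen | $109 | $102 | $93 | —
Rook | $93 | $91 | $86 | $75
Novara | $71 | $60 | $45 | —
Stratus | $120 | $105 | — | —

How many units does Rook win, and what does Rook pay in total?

Rook: 1 unit, pays $91

Merging the schedules and taking the best 6: 120 (Stratus-1), 109 (Lumen-1), 105 (Stratus-2), 102 (Lumen-2), 93 (Lumen-3), 93 (Rook-1)
Highest rejected unit-bid = $91.
Rook wins 1 unit(s) at $91 each.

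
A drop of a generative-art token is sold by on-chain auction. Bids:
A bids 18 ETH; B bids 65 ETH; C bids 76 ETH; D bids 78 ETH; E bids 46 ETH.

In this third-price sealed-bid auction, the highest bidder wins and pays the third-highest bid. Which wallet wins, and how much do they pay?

D pays 65 ETH

Sorting bids: 78 (D) > 76 (C) > 65 (B) > 46 (E) > 18 (A)
D is highest; pays the third-highest bid, 65 ETH.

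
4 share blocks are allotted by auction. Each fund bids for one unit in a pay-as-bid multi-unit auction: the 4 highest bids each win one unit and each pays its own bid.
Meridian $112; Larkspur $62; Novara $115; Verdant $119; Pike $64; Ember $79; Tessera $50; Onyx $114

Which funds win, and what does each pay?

Verdant $119, Novara $115, Onyx $114, Meridian $112

Bids ranked high→low: 119 (Verdant), 115 (Novara), 114 (Onyx), 112 (Meridian), 79 (Ember), 64 (Pike), …
Winners (4 units): Verdant, Novara, Onyx, Meridian.
Each winner pays its own bid: Verdant $119, Novara $115, Onyx $114, Meridian $112.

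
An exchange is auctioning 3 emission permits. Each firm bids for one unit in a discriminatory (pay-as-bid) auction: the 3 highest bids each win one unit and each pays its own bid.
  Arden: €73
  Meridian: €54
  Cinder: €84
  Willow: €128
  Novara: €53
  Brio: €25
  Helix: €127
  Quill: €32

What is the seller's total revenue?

Total revenue: €339

Bids ranked high→low: 128 (Willow), 127 (Helix), 84 (Cinder), 73 (Arden), 54 (Meridian), …
Winners (3 units): Willow, Helix, Cinder.
Total revenue = 128 + 127 + 84 = €339.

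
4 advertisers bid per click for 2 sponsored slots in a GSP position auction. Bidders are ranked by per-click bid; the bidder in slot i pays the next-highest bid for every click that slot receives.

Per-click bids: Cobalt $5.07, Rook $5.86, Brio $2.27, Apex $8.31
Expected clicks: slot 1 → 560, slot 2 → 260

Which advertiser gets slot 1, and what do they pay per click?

Apex; $5.86 per click

Ranked by bid: $8.31 (Apex) > $5.86 (Rook) > $5.07 (Cobalt) > …
Slot 1 goes to the first-ranked bidder, Apex, who pays the next bid down: $5.86/click.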